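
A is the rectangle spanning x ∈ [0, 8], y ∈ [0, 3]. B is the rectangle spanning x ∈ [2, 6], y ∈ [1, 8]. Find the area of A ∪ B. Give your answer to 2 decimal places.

By inclusion–exclusion:
Individual areas: |A| = 24, |B| = 28.
|A∩B|: x∈[2,6], y∈[1,3] → 4·2 = 8.
|A ∪ B| = 52 − 8 = 44.00.

44.00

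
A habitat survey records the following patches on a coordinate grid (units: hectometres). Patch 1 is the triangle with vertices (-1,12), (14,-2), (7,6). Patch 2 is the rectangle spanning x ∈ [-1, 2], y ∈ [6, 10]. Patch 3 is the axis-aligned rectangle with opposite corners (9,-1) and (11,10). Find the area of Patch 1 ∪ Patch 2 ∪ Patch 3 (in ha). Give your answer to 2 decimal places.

By inclusion–exclusion:
Individual areas: |Patch 1| = 11, |Patch 2| = 12, |Patch 3| = 22.
|Patch 1∩Patch 2| = 0.3012.
|Patch 1∩Patch 3| = 1.6762.
|Patch 2∩Patch 3| = 0 (no overlap).
|Patch 1∩Patch 2∩Patch 3| = 0.
|Patch 1 ∪ Patch 2 ∪ Patch 3| = 45 − 1.9774 + 0 = 43.02.

43.02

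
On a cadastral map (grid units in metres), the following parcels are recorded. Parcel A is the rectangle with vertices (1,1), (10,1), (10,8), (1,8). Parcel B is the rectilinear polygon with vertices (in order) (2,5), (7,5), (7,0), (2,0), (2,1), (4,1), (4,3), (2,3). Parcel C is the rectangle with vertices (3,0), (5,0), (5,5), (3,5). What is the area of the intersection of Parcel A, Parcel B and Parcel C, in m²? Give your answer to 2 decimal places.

6.00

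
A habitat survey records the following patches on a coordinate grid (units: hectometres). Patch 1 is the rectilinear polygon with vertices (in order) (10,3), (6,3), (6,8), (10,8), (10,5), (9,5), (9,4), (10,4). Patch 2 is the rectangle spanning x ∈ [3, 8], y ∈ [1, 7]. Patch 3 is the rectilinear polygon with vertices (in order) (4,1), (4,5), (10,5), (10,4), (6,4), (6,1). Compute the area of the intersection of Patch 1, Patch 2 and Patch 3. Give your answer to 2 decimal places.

2.00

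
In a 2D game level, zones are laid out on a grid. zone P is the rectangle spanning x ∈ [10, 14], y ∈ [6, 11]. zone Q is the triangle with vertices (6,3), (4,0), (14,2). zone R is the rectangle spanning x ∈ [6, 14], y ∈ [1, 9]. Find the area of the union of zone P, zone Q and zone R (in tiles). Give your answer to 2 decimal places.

By inclusion–exclusion:
Individual areas: |zone P| = 20, |zone Q| = 13, |zone R| = 64.
|zone P∩zone Q| = 0.
|zone P∩zone R|: x∈[10,14], y∈[6,9] → 4·3 = 12.
|zone Q∩zone R| = 9.5.
|zone P∩zone Q∩zone R| = 0.
|zone P ∪ zone Q ∪ zone R| = 97 − 21.5 + 0 = 75.50.

75.50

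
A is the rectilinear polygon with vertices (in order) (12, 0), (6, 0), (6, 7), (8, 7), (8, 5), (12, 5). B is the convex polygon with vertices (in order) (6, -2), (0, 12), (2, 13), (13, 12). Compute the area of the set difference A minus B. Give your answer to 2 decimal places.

18.75

|A| = 34, |A∩B| = 15.25.
|A ∖ B| = |A| − |A∩B| = 34 − 15.25 = 18.75.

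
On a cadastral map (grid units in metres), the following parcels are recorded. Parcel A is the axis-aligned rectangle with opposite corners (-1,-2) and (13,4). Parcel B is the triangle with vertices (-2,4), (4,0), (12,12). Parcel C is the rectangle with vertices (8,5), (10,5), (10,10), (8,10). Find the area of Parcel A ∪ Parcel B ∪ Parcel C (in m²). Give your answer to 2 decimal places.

By inclusion–exclusion:
Individual areas: |Parcel A| = 84, |Parcel B| = 52, |Parcel C| = 10.
|Parcel A∩Parcel B| = 17.
|Parcel A∩Parcel C| = 0 (no overlap).
|Parcel B∩Parcel C| = 4.9286.
|Parcel A∩Parcel B∩Parcel C| = 0.
|Parcel A ∪ Parcel B ∪ Parcel C| = 146 − 21.9286 + 0 = 124.07.

124.07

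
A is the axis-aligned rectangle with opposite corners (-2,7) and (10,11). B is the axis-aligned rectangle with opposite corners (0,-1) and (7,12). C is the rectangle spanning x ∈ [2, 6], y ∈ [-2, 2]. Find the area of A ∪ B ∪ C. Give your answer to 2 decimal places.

By inclusion–exclusion:
Individual areas: |A| = 48, |B| = 91, |C| = 16.
|A∩B|: x∈[0,7], y∈[7,11] → 7·4 = 28.
|A∩C| = 0 (no overlap).
|B∩C|: x∈[2,6], y∈[-1,2] → 4·3 = 12.
|A∩B∩C| = 0.
|A ∪ B ∪ C| = 155 − 40 + 0 = 115.00.

115.00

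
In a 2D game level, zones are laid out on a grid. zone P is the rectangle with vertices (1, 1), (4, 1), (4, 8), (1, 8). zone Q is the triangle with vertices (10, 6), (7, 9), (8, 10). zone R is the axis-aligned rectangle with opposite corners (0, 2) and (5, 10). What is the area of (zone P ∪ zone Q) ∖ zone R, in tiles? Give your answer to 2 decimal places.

6.00

|zone P ∪ zone Q| = 24.
|(zone P ∪ zone Q) ∩ zone R| = 18.
|(zone P ∪ zone Q) ∖ zone R| = 24 − 18 = 6.00.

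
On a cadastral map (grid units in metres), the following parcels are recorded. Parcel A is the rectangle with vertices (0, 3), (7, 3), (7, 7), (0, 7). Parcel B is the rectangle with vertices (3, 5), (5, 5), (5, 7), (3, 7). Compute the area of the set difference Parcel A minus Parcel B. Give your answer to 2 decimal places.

|Parcel A∩Parcel B|: x∈[3,5], y∈[5,7] → 2·2 = 4.
|Parcel A| = 28.
|Parcel A ∖ Parcel B| = |Parcel A| − |Parcel A∩Parcel B| = 28 − 4 = 24.00.

24.00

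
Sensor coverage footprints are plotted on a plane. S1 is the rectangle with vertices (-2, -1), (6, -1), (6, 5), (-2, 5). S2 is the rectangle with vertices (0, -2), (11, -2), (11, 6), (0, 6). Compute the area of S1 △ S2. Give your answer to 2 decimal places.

64.00

|S1∩S2|: x∈[0,6], y∈[-1,5] → 6·6 = 36.
|S1 △ S2| = |S1| + |S2| − 2·|S1∩S2| = 48 + 88 − 72 = 64.00.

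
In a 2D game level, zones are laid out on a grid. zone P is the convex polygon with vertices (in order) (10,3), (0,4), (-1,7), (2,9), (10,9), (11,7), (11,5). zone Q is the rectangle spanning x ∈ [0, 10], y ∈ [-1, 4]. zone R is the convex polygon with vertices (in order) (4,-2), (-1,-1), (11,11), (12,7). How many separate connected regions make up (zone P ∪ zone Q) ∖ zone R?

(zone P ∪ zone Q) ∖ zone R splits into 2 disjoint pieces (area 41, area 16.0069).

2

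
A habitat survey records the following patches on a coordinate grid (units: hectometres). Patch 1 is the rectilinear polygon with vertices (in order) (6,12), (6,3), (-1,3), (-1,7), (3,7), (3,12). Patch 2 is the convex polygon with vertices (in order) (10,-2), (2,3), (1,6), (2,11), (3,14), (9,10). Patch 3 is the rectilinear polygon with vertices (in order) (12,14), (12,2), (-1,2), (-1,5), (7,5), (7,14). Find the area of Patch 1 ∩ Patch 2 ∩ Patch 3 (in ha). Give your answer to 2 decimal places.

The intersection is the polygon with vertices (2,3), (1.333,5), (6,5), (6,3).
By the shoelace formula its area is 8.67.

8.67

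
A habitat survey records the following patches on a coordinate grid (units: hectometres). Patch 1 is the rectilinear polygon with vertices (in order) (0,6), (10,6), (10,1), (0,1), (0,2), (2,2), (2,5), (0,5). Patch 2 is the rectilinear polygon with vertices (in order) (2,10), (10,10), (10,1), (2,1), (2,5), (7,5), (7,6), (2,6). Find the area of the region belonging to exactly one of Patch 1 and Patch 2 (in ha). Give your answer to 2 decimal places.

|Patch 1| = 44, |Patch 2| = 67, |Patch 1∩Patch 2| = 35.
|Patch 1 △ Patch 2| = |Patch 1| + |Patch 2| − 2·|Patch 1∩Patch 2| = 44 + 67 − 70 = 41.00.

41.00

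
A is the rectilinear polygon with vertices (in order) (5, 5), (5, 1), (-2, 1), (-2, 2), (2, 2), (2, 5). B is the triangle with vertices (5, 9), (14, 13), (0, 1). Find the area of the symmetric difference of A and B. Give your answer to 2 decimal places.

35.76

|A| = 16, |B| = 26, |A∩B| = 3.1185.
|A △ B| = |A| + |B| − 2·|A∩B| = 16 + 26 − 6.2369 = 35.76.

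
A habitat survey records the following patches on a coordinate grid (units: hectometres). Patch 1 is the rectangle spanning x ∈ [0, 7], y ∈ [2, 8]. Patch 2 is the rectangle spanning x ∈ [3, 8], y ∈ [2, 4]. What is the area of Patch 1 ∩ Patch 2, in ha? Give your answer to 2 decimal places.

8.00

|Patch 1∩Patch 2|: x∈[3,7], y∈[2,4] → 4·2 = 8.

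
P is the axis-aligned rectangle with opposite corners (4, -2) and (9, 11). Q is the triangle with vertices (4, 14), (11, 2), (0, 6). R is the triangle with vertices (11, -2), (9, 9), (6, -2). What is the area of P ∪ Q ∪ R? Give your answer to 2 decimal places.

98.09

By inclusion–exclusion:
Individual areas: |P| = 65, |Q| = 52, |R| = 27.5.
|P∩Q| = 27.7646.
|P∩R| = 16.5.
|Q∩R| = 5.8418.
|P∩Q∩R| = 3.6962.
|P ∪ Q ∪ R| = 144.5 − 50.1064 + 3.6962 = 98.09.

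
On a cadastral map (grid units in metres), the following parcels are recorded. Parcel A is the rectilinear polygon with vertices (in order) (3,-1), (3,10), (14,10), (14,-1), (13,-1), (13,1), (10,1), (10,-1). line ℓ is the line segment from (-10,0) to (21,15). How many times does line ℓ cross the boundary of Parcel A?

The segment meets the boundary at (10.667,10), (3,6.29).

2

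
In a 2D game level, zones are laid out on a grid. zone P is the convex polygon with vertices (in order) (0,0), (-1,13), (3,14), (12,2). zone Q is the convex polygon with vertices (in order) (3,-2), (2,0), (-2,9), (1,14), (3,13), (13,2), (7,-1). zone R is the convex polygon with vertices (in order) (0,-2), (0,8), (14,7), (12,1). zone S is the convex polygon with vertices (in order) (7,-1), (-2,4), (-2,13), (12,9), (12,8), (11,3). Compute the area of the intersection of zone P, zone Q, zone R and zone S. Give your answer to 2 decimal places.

The intersection is the polygon with vertices (4,0.667), (0.951,2.361), (0,4.5), (0,8), (7.925,7.434), (11.053,3.263), (11,3), (9.6,1.6).
By the shoelace formula its area is 60.28.

60.28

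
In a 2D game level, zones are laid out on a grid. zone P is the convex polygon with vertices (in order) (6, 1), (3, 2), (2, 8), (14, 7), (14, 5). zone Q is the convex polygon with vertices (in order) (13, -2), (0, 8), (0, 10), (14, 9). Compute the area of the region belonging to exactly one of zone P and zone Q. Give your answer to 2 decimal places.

|zone P| = 56.5, |zone Q| = 90.5, |zone P∩zone Q| = 43.2599.
|zone P △ zone Q| = |zone P| + |zone Q| − 2·|zone P∩zone Q| = 56.5 + 90.5 − 86.5198 = 60.48.

60.48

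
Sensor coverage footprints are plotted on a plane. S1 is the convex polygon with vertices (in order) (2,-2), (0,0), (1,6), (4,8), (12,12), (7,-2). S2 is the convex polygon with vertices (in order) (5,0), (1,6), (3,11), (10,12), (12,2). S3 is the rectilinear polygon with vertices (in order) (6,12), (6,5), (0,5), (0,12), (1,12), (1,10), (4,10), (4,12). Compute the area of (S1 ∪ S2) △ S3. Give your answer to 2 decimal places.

|S1 ∪ S2| = 124.067.
|(S1 ∪ S2) ∩ S3| = 24.4548.
|(S1 ∪ S2) △ S3| = 124.067 + 36 − 48.9095 = 111.16.

111.16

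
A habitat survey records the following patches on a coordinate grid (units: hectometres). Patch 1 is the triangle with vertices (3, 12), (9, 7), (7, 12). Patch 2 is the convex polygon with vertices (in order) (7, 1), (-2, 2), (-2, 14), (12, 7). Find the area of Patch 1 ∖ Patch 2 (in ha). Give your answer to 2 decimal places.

7.19

|Patch 1| = 10, |Patch 1∩Patch 2| = 2.8125.
|Patch 1 ∖ Patch 2| = |Patch 1| − |Patch 1∩Patch 2| = 10 − 2.8125 = 7.19.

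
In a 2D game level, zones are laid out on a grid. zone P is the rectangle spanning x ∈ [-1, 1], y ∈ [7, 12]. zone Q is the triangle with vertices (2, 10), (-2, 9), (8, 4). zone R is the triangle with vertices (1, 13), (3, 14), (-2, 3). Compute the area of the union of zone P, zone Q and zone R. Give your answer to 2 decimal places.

26.78

By inclusion–exclusion:
Individual areas: |zone P| = 10, |zone Q| = 15, |zone R| = 8.5.
|zone P∩zone Q| = 3.
|zone P∩zone R| = 3.7136.
|zone Q∩zone R| = 1.4219.
|zone P∩zone Q∩zone R| = 1.4161.
|zone P ∪ zone Q ∪ zone R| = 33.5 − 8.1356 + 1.4161 = 26.78.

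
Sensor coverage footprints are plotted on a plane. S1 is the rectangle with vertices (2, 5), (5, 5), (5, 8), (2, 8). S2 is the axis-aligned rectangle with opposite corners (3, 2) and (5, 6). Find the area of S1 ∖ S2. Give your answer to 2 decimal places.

|S1∩S2|: x∈[3,5], y∈[5,6] → 2·1 = 2.
|S1| = 9.
|S1 ∖ S2| = |S1| − |S1∩S2| = 9 − 2 = 7.00.

7.00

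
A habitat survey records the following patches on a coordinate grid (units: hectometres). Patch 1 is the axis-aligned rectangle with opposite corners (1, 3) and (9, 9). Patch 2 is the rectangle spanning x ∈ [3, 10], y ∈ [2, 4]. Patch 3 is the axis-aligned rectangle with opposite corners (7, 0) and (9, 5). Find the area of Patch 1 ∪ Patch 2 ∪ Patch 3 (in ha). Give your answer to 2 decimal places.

By inclusion–exclusion:
Individual areas: |Patch 1| = 48, |Patch 2| = 14, |Patch 3| = 10.
|Patch 1∩Patch 2|: x∈[3,9], y∈[3,4] → 6·1 = 6.
|Patch 1∩Patch 3|: x∈[7,9], y∈[3,5] → 2·2 = 4.
|Patch 2∩Patch 3|: x∈[7,9], y∈[2,4] → 2·2 = 4.
|Patch 1∩Patch 2∩Patch 3| = 2.
|Patch 1 ∪ Patch 2 ∪ Patch 3| = 72 − 14 + 2 = 60.00.

60.00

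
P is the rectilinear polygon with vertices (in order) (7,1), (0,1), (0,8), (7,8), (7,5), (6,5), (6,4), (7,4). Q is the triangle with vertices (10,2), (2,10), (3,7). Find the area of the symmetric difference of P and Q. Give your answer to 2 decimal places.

46.24

|P| = 48, |Q| = 8, |P∩Q| = 4.881.
|P △ Q| = |P| + |Q| − 2·|P∩Q| = 48 + 8 − 9.7619 = 46.24.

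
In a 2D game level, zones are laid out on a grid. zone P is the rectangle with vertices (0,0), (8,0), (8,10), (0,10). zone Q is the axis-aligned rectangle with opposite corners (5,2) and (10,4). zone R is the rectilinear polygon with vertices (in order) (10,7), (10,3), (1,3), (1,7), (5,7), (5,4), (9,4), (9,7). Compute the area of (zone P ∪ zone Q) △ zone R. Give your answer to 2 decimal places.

|zone P ∪ zone Q| = 84.
|(zone P ∪ zone Q) ∩ zone R| = 21.
|(zone P ∪ zone Q) △ zone R| = 84 + 24 − 42 = 66.00.

66.00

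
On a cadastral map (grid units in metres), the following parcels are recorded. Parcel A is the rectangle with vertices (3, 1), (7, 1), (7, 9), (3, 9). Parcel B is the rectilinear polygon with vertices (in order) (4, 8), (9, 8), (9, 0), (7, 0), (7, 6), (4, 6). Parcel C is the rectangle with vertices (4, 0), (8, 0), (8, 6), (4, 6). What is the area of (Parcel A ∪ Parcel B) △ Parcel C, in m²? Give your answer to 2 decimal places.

|Parcel A ∪ Parcel B| = 48.
|(Parcel A ∪ Parcel B) ∩ Parcel C| = 21.
|(Parcel A ∪ Parcel B) △ Parcel C| = 48 + 24 − 42 = 30.00.

30.00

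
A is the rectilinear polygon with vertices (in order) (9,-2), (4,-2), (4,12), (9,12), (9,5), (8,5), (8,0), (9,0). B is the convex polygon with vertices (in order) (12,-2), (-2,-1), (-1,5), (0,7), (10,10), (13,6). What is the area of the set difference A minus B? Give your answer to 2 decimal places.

|A| = 65, |A∩B| = 47.7857.
|A ∖ B| = |A| − |A∩B| = 65 − 47.7857 = 17.21.

17.21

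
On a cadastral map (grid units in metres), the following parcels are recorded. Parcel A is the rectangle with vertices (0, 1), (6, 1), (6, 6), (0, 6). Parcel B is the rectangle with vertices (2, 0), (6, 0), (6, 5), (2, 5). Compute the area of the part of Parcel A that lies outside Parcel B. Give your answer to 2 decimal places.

14.00

|Parcel A∩Parcel B|: x∈[2,6], y∈[1,5] → 4·4 = 16.
|Parcel A| = 30.
|Parcel A ∖ Parcel B| = |Parcel A| − |Parcel A∩Parcel B| = 30 − 16 = 14.00.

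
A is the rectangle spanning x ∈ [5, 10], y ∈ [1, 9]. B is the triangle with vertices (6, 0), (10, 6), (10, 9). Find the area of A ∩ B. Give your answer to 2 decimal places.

5.89

The intersection is the polygon with vertices (10,6), (6.667,1), (6.444,1), (10,9).
By the shoelace formula its area is 5.89.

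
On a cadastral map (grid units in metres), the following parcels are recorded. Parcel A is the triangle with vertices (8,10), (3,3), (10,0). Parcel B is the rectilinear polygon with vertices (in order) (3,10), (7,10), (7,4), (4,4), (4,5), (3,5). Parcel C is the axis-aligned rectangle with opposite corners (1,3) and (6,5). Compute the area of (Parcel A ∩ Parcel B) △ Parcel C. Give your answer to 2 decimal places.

|Parcel A ∩ Parcel B| = 7.5.
|(Parcel A ∩ Parcel B) ∩ Parcel C| = 1.8714.
|(Parcel A ∩ Parcel B) △ Parcel C| = 7.5 + 10 − 3.7429 = 13.76.

13.76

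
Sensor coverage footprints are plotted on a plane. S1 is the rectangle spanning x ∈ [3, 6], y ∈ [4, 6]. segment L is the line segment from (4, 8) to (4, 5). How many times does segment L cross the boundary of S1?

The segment meets the boundary at (4,6).

1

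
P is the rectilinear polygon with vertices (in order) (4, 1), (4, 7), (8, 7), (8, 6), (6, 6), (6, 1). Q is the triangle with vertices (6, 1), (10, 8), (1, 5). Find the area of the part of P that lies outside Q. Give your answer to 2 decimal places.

3.10

|P| = 14, |P∩Q| = 10.9.
|P ∖ Q| = |P| − |P∩Q| = 14 − 10.9 = 3.10.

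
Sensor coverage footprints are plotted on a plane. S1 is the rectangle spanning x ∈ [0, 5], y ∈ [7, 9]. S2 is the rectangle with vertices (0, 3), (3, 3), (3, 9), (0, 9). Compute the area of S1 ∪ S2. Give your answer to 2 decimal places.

22.00

By inclusion–exclusion:
Individual areas: |S1| = 10, |S2| = 18.
|S1∩S2|: x∈[0,3], y∈[7,9] → 3·2 = 6.
|S1 ∪ S2| = 28 − 6 = 22.00.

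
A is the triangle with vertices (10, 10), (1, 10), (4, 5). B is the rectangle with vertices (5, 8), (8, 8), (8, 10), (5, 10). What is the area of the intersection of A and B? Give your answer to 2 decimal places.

5.93

The intersection is the polygon with vertices (8,10), (8,8.333), (7.6,8), (5,8), (5,10).
By the shoelace formula its area is 5.93.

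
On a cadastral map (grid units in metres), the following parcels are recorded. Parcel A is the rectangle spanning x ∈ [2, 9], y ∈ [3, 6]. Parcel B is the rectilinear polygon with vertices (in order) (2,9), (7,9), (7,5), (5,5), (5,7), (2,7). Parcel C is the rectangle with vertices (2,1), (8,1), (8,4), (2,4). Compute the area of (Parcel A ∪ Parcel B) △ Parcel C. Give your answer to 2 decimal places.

|Parcel A ∪ Parcel B| = 33.
|(Parcel A ∪ Parcel B) ∩ Parcel C| = 6.
|(Parcel A ∪ Parcel B) △ Parcel C| = 33 + 18 − 12 = 39.00.

39.00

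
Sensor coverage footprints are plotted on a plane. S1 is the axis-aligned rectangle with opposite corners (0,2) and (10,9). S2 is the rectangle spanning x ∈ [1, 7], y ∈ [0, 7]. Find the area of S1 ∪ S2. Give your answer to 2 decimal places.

82.00

By inclusion–exclusion:
Individual areas: |S1| = 70, |S2| = 42.
|S1∩S2|: x∈[1,7], y∈[2,7] → 6·5 = 30.
|S1 ∪ S2| = 112 − 30 = 82.00.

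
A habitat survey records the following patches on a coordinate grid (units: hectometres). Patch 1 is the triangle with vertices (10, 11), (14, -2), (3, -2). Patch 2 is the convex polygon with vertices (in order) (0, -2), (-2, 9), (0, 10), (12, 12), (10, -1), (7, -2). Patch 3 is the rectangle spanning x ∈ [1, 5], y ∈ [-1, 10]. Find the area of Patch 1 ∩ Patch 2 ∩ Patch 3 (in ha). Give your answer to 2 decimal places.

The intersection is the polygon with vertices (5,1.714), (5,-1), (3.538,-1).
By the shoelace formula its area is 1.98.

1.98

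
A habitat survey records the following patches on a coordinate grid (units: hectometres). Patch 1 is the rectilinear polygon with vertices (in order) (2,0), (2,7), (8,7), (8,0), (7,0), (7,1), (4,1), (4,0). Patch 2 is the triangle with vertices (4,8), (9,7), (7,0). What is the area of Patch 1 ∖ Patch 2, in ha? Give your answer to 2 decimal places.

|Patch 1| = 39, |Patch 1∩Patch 2| = 14.25.
|Patch 1 ∖ Patch 2| = |Patch 1| − |Patch 1∩Patch 2| = 39 − 14.25 = 24.75.

24.75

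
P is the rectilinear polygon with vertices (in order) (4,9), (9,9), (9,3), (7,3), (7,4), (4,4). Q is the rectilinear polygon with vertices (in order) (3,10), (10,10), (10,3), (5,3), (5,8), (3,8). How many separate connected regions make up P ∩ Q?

1

P ∩ Q is a single connected region.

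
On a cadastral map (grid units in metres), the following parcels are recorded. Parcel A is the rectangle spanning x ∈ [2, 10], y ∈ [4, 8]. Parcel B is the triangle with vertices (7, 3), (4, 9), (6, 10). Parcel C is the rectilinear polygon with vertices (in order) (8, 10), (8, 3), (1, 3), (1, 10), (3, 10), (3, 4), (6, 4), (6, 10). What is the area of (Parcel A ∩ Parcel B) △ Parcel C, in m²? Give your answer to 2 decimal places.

31.21

|Parcel A ∩ Parcel B| = 4.2857.
|(Parcel A ∩ Parcel B) ∩ Parcel C| = 2.0357.
|(Parcel A ∩ Parcel B) △ Parcel C| = 4.2857 + 31 − 4.0714 = 31.21.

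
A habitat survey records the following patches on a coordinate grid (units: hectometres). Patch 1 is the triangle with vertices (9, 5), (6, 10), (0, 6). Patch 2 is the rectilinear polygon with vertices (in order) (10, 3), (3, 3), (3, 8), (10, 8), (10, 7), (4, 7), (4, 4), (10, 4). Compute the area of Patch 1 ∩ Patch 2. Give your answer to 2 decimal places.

5.89

The intersection is the polygon with vertices (7.8,7), (4,7), (4,5.556), (3,5.667), (3,8), (7.2,8).
By the shoelace formula its area is 5.89.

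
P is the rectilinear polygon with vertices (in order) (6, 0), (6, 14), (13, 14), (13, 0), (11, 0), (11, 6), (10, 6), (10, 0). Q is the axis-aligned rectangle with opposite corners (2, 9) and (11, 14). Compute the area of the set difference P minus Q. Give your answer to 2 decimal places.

67.00

|P| = 92, |P∩Q| = 25.
|P ∖ Q| = |P| − |P∩Q| = 92 − 25 = 67.00.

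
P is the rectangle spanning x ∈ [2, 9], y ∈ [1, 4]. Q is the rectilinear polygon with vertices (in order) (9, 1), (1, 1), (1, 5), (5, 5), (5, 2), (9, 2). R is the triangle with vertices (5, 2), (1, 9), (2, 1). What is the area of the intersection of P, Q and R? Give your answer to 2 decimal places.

6.36

The intersection is the polygon with vertices (2,4), (3.857,4), (5,2), (2,1).
By the shoelace formula its area is 6.36.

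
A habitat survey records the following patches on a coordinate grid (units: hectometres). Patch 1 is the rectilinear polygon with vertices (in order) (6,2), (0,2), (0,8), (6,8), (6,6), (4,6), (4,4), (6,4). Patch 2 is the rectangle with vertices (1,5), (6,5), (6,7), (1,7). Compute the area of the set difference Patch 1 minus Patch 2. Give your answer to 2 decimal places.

|Patch 1| = 32, |Patch 1∩Patch 2| = 8.
|Patch 1 ∖ Patch 2| = |Patch 1| − |Patch 1∩Patch 2| = 32 − 8 = 24.00.

24.00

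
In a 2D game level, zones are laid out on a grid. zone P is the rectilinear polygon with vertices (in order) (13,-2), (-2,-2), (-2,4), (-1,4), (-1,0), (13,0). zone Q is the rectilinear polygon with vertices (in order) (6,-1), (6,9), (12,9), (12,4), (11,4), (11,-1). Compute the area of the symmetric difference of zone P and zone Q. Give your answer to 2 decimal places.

79.00

|zone P| = 34, |zone Q| = 55, |zone P∩zone Q| = 5.
|zone P △ zone Q| = |zone P| + |zone Q| − 2·|zone P∩zone Q| = 34 + 55 − 10 = 79.00.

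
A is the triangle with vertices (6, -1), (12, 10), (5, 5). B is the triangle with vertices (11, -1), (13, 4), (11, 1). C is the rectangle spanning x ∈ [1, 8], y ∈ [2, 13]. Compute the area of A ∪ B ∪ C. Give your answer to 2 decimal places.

91.16

By inclusion–exclusion:
Individual areas: |A| = 23.5, |B| = 2, |C| = 77.
|A∩B| = 0.
|A∩C| = 11.3431.
|B∩C| = 0.
|A∩B∩C| = 0.
|A ∪ B ∪ C| = 102.5 − 11.3431 + 0 = 91.16.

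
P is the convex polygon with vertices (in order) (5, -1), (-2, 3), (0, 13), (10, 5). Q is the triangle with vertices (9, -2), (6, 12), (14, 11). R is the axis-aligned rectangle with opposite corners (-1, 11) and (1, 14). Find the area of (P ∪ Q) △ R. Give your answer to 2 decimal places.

139.50

|P ∪ Q| = 137.4998.
|(P ∪ Q) ∩ R| = 2.
|(P ∪ Q) △ R| = 137.4998 + 6 − 4 = 139.50.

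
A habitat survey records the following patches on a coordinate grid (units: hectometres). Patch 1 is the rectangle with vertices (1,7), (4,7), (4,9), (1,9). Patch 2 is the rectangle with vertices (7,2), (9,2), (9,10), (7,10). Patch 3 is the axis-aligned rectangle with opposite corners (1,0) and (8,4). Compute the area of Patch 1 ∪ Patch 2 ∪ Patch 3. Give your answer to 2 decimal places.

By inclusion–exclusion:
Individual areas: |Patch 1| = 6, |Patch 2| = 16, |Patch 3| = 28.
|Patch 1∩Patch 2| = 0 (no overlap).
|Patch 1∩Patch 3| = 0 (no overlap).
|Patch 2∩Patch 3|: x∈[7,8], y∈[2,4] → 1·2 = 2.
|Patch 1∩Patch 2∩Patch 3| = 0.
|Patch 1 ∪ Patch 2 ∪ Patch 3| = 50 − 2 + 0 = 48.00.

48.00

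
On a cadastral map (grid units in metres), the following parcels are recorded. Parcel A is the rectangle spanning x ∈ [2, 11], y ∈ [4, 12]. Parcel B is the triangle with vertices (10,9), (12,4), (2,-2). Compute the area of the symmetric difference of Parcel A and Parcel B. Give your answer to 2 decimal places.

77.32

|Parcel A| = 72, |Parcel B| = 31, |Parcel A∩Parcel B| = 12.8409.
|Parcel A △ Parcel B| = |Parcel A| + |Parcel B| − 2·|Parcel A∩Parcel B| = 72 + 31 − 25.6818 = 77.32.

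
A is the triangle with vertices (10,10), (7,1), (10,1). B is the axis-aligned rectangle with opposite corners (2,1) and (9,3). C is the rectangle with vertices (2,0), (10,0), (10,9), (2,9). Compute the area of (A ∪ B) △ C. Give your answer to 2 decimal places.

|A ∪ B| = 24.1667.
|(A ∪ B) ∩ C| = 24.
|(A ∪ B) △ C| = 24.1667 + 72 − 48 = 48.17.

48.17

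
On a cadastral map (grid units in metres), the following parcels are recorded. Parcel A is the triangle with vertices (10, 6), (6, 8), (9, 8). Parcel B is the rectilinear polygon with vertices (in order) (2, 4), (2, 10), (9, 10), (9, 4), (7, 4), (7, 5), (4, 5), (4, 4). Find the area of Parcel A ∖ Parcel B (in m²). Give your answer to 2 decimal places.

|Parcel A| = 3, |Parcel A∩Parcel B| = 2.25.
|Parcel A ∖ Parcel B| = |Parcel A| − |Parcel A∩Parcel B| = 3 − 2.25 = 0.75.

0.75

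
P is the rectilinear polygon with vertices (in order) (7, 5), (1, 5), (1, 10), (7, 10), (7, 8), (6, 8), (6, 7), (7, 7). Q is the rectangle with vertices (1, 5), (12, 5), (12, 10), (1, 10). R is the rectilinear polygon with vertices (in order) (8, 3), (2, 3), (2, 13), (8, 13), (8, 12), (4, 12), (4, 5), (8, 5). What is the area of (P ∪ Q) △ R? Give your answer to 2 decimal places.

|P ∪ Q| = 55.
|(P ∪ Q) ∩ R| = 10.
|(P ∪ Q) △ R| = 55 + 32 − 20 = 67.00.

67.00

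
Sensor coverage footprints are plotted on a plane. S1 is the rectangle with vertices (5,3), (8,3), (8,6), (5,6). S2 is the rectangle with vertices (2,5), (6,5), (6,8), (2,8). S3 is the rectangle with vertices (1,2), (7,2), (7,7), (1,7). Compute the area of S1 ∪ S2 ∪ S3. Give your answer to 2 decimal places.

By inclusion–exclusion:
Individual areas: |S1| = 9, |S2| = 12, |S3| = 30.
|S1∩S2|: x∈[5,6], y∈[5,6] → 1·1 = 1.
|S1∩S3|: x∈[5,7], y∈[3,6] → 2·3 = 6.
|S2∩S3|: x∈[2,6], y∈[5,7] → 4·2 = 8.
|S1∩S2∩S3| = 1.
|S1 ∪ S2 ∪ S3| = 51 − 15 + 1 = 37.00.

37.00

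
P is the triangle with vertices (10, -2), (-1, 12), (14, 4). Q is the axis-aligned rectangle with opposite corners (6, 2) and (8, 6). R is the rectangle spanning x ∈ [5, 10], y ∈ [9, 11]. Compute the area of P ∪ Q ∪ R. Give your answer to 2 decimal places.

71.47

By inclusion–exclusion:
Individual areas: |P| = 61, |Q| = 8, |R| = 10.
|P∩Q| = 7.5325.
|P∩R| = 0.
|Q∩R| = 0 (no overlap).
|P∩Q∩R| = 0.
|P ∪ Q ∪ R| = 79 − 7.5325 + 0 = 71.47.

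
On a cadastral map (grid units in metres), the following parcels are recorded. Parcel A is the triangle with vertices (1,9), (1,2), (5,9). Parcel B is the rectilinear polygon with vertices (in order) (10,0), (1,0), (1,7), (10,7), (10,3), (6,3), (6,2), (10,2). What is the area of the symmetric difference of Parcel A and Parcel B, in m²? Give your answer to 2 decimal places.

|Parcel A| = 14, |Parcel B| = 59, |Parcel A∩Parcel B| = 7.1429.
|Parcel A △ Parcel B| = |Parcel A| + |Parcel B| − 2·|Parcel A∩Parcel B| = 14 + 59 − 14.2857 = 58.71.

58.71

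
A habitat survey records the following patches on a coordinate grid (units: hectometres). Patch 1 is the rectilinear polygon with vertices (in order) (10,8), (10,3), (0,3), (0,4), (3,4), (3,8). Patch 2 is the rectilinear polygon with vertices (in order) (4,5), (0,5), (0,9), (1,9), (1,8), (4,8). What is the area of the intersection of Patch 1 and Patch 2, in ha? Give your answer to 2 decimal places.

The intersection is the polygon with vertices (3,8), (4,8), (4,5), (3,5).
By the shoelace formula its area is 3.00.

3.00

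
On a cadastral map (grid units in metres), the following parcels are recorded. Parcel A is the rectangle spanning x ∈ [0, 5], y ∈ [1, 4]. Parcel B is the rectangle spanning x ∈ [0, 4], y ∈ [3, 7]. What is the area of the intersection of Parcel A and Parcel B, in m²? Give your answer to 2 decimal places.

4.00

|Parcel A∩Parcel B|: x∈[0,4], y∈[3,4] → 4·1 = 4.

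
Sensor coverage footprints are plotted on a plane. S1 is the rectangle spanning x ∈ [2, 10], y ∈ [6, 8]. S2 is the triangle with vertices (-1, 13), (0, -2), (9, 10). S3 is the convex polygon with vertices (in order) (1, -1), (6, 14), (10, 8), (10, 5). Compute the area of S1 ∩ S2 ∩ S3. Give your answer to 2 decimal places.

The intersection is the polygon with vertices (7.5,8), (6,6), (3.333,6), (4,8).
By the shoelace formula its area is 6.17.

6.17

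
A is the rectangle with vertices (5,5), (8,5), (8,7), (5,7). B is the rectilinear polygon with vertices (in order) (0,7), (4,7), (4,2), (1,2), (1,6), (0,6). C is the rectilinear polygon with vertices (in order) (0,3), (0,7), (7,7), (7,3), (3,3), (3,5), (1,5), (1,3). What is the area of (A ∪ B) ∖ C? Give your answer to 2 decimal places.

|A ∪ B| = 22.
|(A ∪ B) ∩ C| = 13.
|(A ∪ B) ∖ C| = 22 − 13 = 9.00.

9.00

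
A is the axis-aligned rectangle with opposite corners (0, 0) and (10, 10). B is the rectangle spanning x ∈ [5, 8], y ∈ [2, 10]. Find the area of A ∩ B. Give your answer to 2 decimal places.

24.00

|A∩B|: x∈[5,8], y∈[2,10] → 3·8 = 24.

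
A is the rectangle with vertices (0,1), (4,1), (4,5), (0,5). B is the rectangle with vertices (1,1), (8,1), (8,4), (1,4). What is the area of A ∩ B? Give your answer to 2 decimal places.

9.00

|A∩B|: x∈[1,4], y∈[1,4] → 3·3 = 9.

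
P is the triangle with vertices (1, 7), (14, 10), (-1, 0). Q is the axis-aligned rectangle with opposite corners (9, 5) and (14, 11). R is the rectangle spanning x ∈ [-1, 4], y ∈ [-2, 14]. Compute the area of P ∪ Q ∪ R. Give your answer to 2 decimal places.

126.35

By inclusion–exclusion:
Individual areas: |P| = 42.5, |Q| = 30, |R| = 80.
|P∩Q| = 5.4487.
|P∩R| = 20.7051.
|Q∩R| = 0 (no overlap).
|P∩Q∩R| = 0.
|P ∪ Q ∪ R| = 152.5 − 26.1538 + 0 = 126.35.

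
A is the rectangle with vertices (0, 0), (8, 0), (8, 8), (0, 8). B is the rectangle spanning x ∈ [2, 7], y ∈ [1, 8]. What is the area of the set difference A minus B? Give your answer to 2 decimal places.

|A∩B|: x∈[2,7], y∈[1,8] → 5·7 = 35.
|A| = 64.
|A ∖ B| = |A| − |A∩B| = 64 − 35 = 29.00.

29.00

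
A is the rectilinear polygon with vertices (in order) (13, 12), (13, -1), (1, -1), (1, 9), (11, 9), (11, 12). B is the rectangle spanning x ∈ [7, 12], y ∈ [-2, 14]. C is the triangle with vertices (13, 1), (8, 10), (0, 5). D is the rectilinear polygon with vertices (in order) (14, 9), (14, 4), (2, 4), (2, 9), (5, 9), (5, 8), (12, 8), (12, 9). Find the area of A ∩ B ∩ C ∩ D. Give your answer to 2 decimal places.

The intersection is the polygon with vertices (11.333,4), (7,4), (7,8), (9.111,8).
By the shoelace formula its area is 12.89.

12.89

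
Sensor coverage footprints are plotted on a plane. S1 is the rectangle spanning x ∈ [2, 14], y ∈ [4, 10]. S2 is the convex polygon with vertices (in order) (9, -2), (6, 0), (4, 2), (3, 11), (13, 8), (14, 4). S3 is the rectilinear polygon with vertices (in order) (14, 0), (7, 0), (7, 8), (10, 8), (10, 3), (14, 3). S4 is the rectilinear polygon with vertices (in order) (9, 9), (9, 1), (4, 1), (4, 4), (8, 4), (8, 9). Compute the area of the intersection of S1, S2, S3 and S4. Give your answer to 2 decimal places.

4.00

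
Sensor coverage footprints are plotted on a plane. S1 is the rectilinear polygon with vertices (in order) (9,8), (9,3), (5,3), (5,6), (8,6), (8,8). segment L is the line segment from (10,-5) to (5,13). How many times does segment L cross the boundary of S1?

The segment meets the boundary at (6.944,6), (7.778,3).

2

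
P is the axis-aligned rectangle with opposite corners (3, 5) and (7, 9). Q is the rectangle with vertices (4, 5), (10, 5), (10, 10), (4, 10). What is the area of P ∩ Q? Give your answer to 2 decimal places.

12.00

|P∩Q|: x∈[4,7], y∈[5,9] → 3·4 = 12.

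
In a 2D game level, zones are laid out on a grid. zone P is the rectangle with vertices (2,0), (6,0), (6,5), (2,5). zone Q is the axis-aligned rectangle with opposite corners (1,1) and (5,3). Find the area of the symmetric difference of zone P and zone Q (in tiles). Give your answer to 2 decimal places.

16.00

|zone P∩zone Q|: x∈[2,5], y∈[1,3] → 3·2 = 6.
|zone P △ zone Q| = |zone P| + |zone Q| − 2·|zone P∩zone Q| = 20 + 8 − 12 = 16.00.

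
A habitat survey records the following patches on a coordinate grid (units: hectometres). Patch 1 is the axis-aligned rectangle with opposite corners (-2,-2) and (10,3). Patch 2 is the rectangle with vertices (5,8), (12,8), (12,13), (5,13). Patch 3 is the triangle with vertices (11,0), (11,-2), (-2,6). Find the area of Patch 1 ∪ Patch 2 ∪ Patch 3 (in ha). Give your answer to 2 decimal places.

99.36

By inclusion–exclusion:
Individual areas: |Patch 1| = 60, |Patch 2| = 35, |Patch 3| = 13.
|Patch 1∩Patch 2| = 0 (no overlap).
|Patch 1∩Patch 3| = 8.6394.
|Patch 2∩Patch 3| = 0.
|Patch 1∩Patch 2∩Patch 3| = 0.
|Patch 1 ∪ Patch 2 ∪ Patch 3| = 108 − 8.6394 + 0 = 99.36.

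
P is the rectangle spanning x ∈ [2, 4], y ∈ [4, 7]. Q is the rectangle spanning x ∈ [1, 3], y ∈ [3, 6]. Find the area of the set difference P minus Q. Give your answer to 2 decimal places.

4.00

|P∩Q|: x∈[2,3], y∈[4,6] → 1·2 = 2.
|P| = 6.
|P ∖ Q| = |P| − |P∩Q| = 6 − 2 = 4.00.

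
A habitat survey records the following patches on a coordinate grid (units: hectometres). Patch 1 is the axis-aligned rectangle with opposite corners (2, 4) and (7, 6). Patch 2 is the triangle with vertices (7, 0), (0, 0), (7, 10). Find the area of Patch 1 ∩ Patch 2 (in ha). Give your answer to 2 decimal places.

7.00

The intersection is the polygon with vertices (7,4), (2.8,4), (4.2,6), (7,6).
By the shoelace formula its area is 7.00.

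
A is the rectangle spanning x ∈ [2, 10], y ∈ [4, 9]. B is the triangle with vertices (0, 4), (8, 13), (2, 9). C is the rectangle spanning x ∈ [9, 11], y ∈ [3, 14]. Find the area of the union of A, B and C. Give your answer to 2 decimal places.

64.64

By inclusion–exclusion:
Individual areas: |A| = 40, |B| = 11, |C| = 22.
|A∩B| = 3.3611.
|A∩C|: x∈[9,10], y∈[4,9] → 1·5 = 5.
|B∩C| = 0.
|A∩B∩C| = 0.
|A ∪ B ∪ C| = 73 − 8.3611 + 0 = 64.64.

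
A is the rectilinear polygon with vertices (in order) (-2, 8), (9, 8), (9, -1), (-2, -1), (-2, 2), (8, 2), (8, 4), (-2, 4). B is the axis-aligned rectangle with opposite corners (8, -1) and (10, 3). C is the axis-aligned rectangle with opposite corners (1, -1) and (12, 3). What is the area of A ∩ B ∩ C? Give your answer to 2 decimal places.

4.00

The intersection is the polygon with vertices (8,-1), (8,2), (8,3), (9,3), (9,-1).
By the shoelace formula its area is 4.00.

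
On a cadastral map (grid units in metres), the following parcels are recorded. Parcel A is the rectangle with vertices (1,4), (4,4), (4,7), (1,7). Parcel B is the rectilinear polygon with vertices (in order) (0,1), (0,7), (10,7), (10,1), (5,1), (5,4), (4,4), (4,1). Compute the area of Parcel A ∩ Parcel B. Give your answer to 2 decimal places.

The intersection is the polygon with vertices (4,4), (1,4), (1,7), (4,7).
By the shoelace formula its area is 9.00.

9.00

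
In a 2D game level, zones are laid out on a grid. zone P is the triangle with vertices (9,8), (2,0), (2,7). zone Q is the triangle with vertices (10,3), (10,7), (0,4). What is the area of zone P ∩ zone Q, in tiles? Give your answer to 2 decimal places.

6.74

The intersection is the polygon with vertices (5.058,3.494), (2,3.8), (2,4.6), (7.458,6.237).
By the shoelace formula its area is 6.74.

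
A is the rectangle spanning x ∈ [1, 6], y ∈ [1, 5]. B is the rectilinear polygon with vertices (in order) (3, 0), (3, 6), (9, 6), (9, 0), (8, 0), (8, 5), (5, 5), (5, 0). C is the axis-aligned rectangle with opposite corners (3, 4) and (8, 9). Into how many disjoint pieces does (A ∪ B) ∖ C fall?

2

(A ∪ B) ∖ C splits into 2 disjoint pieces (area 19, area 6).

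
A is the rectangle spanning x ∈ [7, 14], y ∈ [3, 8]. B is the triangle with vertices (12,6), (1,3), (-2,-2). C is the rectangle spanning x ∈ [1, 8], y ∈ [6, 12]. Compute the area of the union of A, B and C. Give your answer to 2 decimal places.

94.27

By inclusion–exclusion:
Individual areas: |A| = 35, |B| = 23, |C| = 42.
|A∩B| = 3.7338.
|A∩C|: x∈[7,8], y∈[6,8] → 1·2 = 2.
|B∩C| = 0.
|A∩B∩C| = 0.
|A ∪ B ∪ C| = 100 − 5.7338 + 0 = 94.27.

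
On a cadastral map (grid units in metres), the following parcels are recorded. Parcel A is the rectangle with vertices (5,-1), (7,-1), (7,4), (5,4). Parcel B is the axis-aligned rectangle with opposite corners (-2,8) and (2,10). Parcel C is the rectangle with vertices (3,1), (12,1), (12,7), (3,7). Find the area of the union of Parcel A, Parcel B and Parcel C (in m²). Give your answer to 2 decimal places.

By inclusion–exclusion:
Individual areas: |Parcel A| = 10, |Parcel B| = 8, |Parcel C| = 54.
|Parcel A∩Parcel B| = 0 (no overlap).
|Parcel A∩Parcel C|: x∈[5,7], y∈[1,4] → 2·3 = 6.
|Parcel B∩Parcel C| = 0 (no overlap).
|Parcel A∩Parcel B∩Parcel C| = 0.
|Parcel A ∪ Parcel B ∪ Parcel C| = 72 − 6 + 0 = 66.00.

66.00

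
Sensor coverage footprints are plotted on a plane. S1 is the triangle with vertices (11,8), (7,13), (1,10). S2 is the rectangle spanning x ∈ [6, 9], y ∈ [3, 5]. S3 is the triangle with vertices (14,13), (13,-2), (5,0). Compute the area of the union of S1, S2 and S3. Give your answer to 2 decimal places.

By inclusion–exclusion:
Individual areas: |S1| = 21, |S2| = 6, |S3| = 61.
|S1∩S2| = 0.
|S1∩S3| = 0.0527.
|S2∩S3| = 2.4615.
|S1∩S2∩S3| = 0.
|S1 ∪ S2 ∪ S3| = 88 − 2.5142 + 0 = 85.49.

85.49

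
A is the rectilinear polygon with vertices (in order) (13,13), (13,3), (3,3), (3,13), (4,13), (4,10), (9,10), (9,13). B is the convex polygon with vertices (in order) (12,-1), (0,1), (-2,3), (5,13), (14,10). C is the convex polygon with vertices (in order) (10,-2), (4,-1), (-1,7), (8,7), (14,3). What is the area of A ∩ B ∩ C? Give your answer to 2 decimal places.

31.52

The intersection is the polygon with vertices (12.727,3), (3,3), (3,7), (8,7), (12.865,3.757).
By the shoelace formula its area is 31.52.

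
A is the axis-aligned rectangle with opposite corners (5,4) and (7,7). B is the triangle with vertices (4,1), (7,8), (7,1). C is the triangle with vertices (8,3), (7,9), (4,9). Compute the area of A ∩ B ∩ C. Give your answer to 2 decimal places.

The intersection is the polygon with vertices (6.571,7), (7,7), (7,4.5), (6.087,5.87).
By the shoelace formula its area is 1.38.

1.38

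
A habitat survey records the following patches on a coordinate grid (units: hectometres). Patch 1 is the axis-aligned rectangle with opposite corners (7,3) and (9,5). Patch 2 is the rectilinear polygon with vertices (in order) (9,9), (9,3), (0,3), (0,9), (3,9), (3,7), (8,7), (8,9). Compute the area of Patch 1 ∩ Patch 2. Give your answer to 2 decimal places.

The intersection is the polygon with vertices (9,3), (7,3), (7,5), (9,5).
By the shoelace formula its area is 4.00.

4.00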